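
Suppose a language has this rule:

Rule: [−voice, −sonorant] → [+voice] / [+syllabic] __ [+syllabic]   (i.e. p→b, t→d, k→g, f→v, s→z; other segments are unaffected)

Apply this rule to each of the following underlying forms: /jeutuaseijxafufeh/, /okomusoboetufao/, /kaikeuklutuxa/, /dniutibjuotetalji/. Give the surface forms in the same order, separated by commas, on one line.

jeuduazeijxavuveh, ogomuzoboeduvao, kaigeukluduxa, dniudibjuodedalji

/jeutuaseijxafufeh/: /t/ is a voiceless obstruent between vowels /u/ and /u/, so it voices to [d]. /s/ is a voiceless obstruent between vowels /a/ and /e/, so it voices to [z]. /f/ is a voiceless obstruent between vowels /a/ and /u/, so it voices to [v]. /f/ is a voiceless obstruent between vowels /u/ and /e/, so it voices to [v]. → [jeuduazeijxavuveh].
/okomusoboetufao/: /k/ is a voiceless obstruent between vowels /o/ and /o/, so it voices to [g]. /s/ is a voiceless obstruent between vowels /u/ and /o/, so it voices to [z]. /t/ is a voiceless obstruent between vowels /e/ and /u/, so it voices to [d]. /f/ is a voiceless obstruent between vowels /u/ and /a/, so it voices to [v]. → [ogomuzoboeduvao].
/kaikeuklutuxa/: /k/ is a voiceless obstruent between vowels /i/ and /e/, so it voices to [g]. /t/ is a voiceless obstruent between vowels /u/ and /u/, so it voices to [d]. → [kaigeukluduxa].
/dniutibjuotetalji/: /t/ is a voiceless obstruent between vowels /u/ and /i/, so it voices to [d]. /t/ is a voiceless obstruent between vowels /o/ and /e/, so it voices to [d]. /t/ is a voiceless obstruent between vowels /e/ and /a/, so it voices to [d]. → [dniudibjuodedalji].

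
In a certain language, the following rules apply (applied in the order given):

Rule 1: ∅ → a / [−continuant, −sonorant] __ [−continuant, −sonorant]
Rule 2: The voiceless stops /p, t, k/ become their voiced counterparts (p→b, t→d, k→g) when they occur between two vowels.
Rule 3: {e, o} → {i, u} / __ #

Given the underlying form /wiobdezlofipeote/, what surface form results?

wiobadezlofibeodi

Rule 1 (stop-cluster a-epenthesis): /b/ and /d/ form a stop–stop cluster, so [a] is inserted between them. /wiobdezlofipeote/ → wiobadezlofipeote.
Rule 2 (intervocalic voicing): /p/ is a voiceless stop between vowels /i/ and /e/, so it voices to [b]. /t/ is a voiceless stop between vowels /o/ and /e/, so it voices to [d]. /wiobadezlofipeote/ → wiobadezlofibeode.
Rule 3 (final vowel raising): /e/ is a mid vowel in word-final position, so it raises to [i]. /wiobadezlofibeode/ → wiobadezlofibeodi.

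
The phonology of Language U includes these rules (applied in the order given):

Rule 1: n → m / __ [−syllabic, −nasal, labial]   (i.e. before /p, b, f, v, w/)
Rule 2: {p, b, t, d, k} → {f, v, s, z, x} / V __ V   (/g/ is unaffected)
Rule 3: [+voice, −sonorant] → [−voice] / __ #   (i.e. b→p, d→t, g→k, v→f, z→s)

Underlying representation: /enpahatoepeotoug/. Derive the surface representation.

Rule 1 (nasal place assimilation): /n/ precedes the labial consonant /p/, so it assimilates in place to [m]. /enpahatoepeotoug/ → empahatoepeotoug.
Rule 2 (intervocalic spirantization): /t/ is a stop between vowels /a/ and /o/, so it spirantizes to the fricative [s]. /p/ is a stop between vowels /e/ and /e/, so it spirantizes to the fricative [f]. /t/ is a stop between vowels /o/ and /o/, so it spirantizes to the fricative [s]. /empahatoepeotoug/ → empahasoefeosoug.
Rule 3 (final devoicing): /g/ is a voiced obstruent in word-final position, so it devoices to [k]. /empahasoefeosoug/ → empahasoefeosouk.

empahasoefeosouk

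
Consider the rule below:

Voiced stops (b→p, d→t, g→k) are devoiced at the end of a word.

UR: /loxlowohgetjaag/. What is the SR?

loxlowohgetjaak

Scanning /loxlowohgetjaag/: /g/ at position 9 is not in the conditioning environment; /g/ is a voiced stop in word-final position, so it devoices to [k].
Result: [loxlowohgetjaak].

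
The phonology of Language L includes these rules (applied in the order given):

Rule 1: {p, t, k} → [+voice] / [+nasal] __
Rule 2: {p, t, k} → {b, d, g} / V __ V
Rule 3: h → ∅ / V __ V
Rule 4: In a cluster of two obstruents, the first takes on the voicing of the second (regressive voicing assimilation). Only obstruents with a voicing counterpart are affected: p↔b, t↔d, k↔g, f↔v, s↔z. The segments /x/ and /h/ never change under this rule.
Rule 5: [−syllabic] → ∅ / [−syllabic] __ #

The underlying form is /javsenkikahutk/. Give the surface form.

jafsengigaut

Rule 1 (post-nasal voicing): /k/ is a voiceless stop immediately after the nasal /n/, so it voices to [g]. /javsenkikahutk/ → javsengikahutk.
Rule 2 (intervocalic voicing): /k/ is a voiceless stop between vowels /i/ and /a/, so it voices to [g]. /javsengikahutk/ → javsengigahutk.
Rule 3 (intervocalic h-deletion): /h/ occurs between vowels /a/ and /u/, so it deletes. /javsengigahutk/ → javsengigautk.
Rule 4 (regressive voicing assimilation): /v/ precedes the voiceless obstruent /s/, so it devoices to [f] by assimilation. /javsengigautk/ → jafsengigautk.
Rule 5 (final cluster simplification): /k/ is the second consonant of a word-final cluster /tk/, so it deletes. /jafsengigautk/ → jafsengigaut.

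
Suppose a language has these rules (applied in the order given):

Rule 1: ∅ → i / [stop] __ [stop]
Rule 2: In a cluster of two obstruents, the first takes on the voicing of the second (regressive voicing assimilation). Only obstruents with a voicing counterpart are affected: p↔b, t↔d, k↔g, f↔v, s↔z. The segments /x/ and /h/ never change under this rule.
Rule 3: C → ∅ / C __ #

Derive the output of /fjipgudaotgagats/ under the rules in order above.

Rule 1 (stop-cluster i-epenthesis): /p/ and /g/ form a stop–stop cluster, so [i] is inserted between them. /t/ and /g/ form a stop–stop cluster, so [i] is inserted between them. /fjipgudaotgagats/ → fjipigudaotigagats.
Rule 2 (regressive voicing assimilation): no segment meets the environment; /fjipigudaotigagats/ is unchanged.
Rule 3 (final cluster simplification): /s/ is the second consonant of a word-final cluster /ts/, so it deletes. /fjipigudaotigagats/ → fjipigudaotigagat.

fjipigudaotigagat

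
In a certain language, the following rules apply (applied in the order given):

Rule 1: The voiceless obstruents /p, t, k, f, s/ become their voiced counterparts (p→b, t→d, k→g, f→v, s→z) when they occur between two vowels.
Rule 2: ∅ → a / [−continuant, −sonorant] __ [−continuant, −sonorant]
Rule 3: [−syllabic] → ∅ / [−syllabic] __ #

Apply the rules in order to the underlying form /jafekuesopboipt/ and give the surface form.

javeguezopaboipat

Rule 1 (intervocalic voicing): /f/ is a voiceless obstruent between vowels /a/ and /e/, so it voices to [v]. /k/ is a voiceless obstruent between vowels /e/ and /u/, so it voices to [g]. /s/ is a voiceless obstruent between vowels /e/ and /o/, so it voices to [z]. /jafekuesopboipt/ → javeguezopboipt.
Rule 2 (stop-cluster a-epenthesis): /p/ and /b/ form a stop–stop cluster, so [a] is inserted between them. /p/ and /t/ form a stop–stop cluster, so [a] is inserted between them. /javeguezopboipt/ → javeguezopaboipat.
Rule 3 (final cluster simplification): no segment meets the environment; /javeguezopaboipat/ is unchanged.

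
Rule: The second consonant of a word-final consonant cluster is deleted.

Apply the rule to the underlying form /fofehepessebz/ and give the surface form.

/z/ is the second consonant of a word-final cluster /bz/, so it deletes.
The other instances of /f/, /h/, /p/, /s/, /b/ do not occur in the required environment and remain unchanged.
Surface form: [fofehepesseb].

fofehepesseb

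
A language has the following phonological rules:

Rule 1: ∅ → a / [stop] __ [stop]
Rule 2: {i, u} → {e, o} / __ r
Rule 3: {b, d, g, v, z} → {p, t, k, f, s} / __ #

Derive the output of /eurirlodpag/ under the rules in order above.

Rule 1 (stop-cluster a-epenthesis): /d/ and /p/ form a stop–stop cluster, so [a] is inserted between them. /eurirlodpag/ → eurirlodapag.
Rule 2 (pre-rhotic lowering): /u/ is a high vowel immediately before /r/, so it lowers to [o]. /i/ is a high vowel immediately before /r/, so it lowers to [e]. /eurirlodapag/ → eorerlodapag.
Rule 3 (final devoicing): /g/ is a voiced obstruent in word-final position, so it devoices to [k]. /eorerlodapag/ → eorerlodapak.

eorerlodapak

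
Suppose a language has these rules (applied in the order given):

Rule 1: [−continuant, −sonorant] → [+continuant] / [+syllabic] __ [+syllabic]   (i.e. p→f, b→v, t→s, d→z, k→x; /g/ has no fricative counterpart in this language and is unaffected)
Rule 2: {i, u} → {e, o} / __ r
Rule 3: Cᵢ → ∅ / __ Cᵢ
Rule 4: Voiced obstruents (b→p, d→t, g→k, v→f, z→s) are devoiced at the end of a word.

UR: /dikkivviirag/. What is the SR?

dikivierak

Rule 1 (intervocalic spirantization): no segment meets the environment; /dikkivviirag/ is unchanged.
Rule 2 (pre-rhotic lowering): /i/ is a high vowel immediately before /r/, so it lowers to [e]. /dikkivviirag/ → dikkivvierag.
Rule 3 (degemination): /kk/ is a geminate; the first /k/ deletes. /vv/ is a geminate; the first /v/ deletes. /dikkivvierag/ → dikivierag.
Rule 4 (final devoicing): /g/ is a voiced obstruent in word-final position, so it devoices to [k]. /dikivierag/ → dikivierak.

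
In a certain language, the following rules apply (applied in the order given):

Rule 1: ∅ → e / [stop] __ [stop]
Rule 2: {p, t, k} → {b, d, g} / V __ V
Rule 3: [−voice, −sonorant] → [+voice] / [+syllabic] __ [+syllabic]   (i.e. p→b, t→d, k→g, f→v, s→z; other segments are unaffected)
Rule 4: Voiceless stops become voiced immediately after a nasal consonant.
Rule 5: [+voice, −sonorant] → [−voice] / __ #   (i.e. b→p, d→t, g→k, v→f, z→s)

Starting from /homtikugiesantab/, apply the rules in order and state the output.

homdigugiezandap

Rule 1 (stop-cluster e-epenthesis): no segment meets the environment; /homtikugiesantab/ is unchanged.
Rule 2 (intervocalic voicing): /k/ is a voiceless stop between vowels /i/ and /u/, so it voices to [g]. /homtikugiesantab/ → homtigugiesantab.
Rule 3 (intervocalic voicing): /s/ is a voiceless obstruent between vowels /e/ and /a/, so it voices to [z]. /homtigugiesantab/ → homtigugiezantab.
Rule 4 (post-nasal voicing): /t/ is a voiceless stop immediately after the nasal /m/, so it voices to [d]. /t/ is a voiceless stop immediately after the nasal /n/, so it voices to [d]. /homtigugiezantab/ → homdigugiezandab.
Rule 5 (final devoicing): /b/ is a voiced obstruent in word-final position, so it devoices to [p]. /homdigugiezandab/ → homdigugiezandap.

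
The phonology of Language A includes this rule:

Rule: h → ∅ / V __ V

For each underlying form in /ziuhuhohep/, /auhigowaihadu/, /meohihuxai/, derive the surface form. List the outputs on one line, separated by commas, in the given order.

ziuuoep, auigowaiadu, meoiuxai

/ziuhuhohep/: /h/ occurs between vowels /u/ and /u/, so it deletes. /h/ occurs between vowels /u/ and /o/, so it deletes. /h/ occurs between vowels /o/ and /e/, so it deletes. → [ziuuoep].
/auhigowaihadu/: /h/ occurs between vowels /u/ and /i/, so it deletes. /h/ occurs between vowels /i/ and /a/, so it deletes. → [auigowaiadu].
/meohihuxai/: /h/ occurs between vowels /o/ and /i/, so it deletes. /h/ occurs between vowels /i/ and /u/, so it deletes. → [meoiuxai].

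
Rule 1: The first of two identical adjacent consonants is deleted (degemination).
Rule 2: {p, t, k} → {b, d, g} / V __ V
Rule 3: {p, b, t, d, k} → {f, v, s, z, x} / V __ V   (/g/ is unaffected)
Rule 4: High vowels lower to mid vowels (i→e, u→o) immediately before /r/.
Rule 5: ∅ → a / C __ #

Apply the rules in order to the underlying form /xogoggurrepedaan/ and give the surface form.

Rule 1 (degemination): /gg/ is a geminate; the first /g/ deletes. /rr/ is a geminate; the first /r/ deletes. /xogoggurrepedaan/ → xogogurepedaan.
Rule 2 (intervocalic voicing): /p/ is a voiceless stop between vowels /e/ and /e/, so it voices to [b]. /xogogurepedaan/ → xogogurebedaan.
Rule 3 (intervocalic spirantization): /b/ is a stop between vowels /e/ and /e/, so it spirantizes to the fricative [v]. /d/ is a stop between vowels /e/ and /a/, so it spirantizes to the fricative [z]. /xogogurebedaan/ → xogogurevezaan.
Rule 4 (pre-rhotic lowering): /u/ is a high vowel immediately before /r/, so it lowers to [o]. /xogogurevezaan/ → xogogorevezaan.
Rule 5 (final a-epenthesis): the form ends in the consonant /n/, so [a] is inserted word-finally. /xogogorevezaan/ → xogogorevezaana.

xogogorevezaana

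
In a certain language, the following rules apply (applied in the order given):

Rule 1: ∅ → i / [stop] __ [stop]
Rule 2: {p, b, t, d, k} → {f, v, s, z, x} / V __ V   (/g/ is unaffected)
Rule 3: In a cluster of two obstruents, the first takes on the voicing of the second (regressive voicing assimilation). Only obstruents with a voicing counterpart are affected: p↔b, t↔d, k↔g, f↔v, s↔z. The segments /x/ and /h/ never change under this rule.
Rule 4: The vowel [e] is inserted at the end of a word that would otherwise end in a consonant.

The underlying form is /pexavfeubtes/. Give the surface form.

Rule 1 (stop-cluster i-epenthesis): /b/ and /t/ form a stop–stop cluster, so [i] is inserted between them. /pexavfeubtes/ → pexavfeubites.
Rule 2 (intervocalic spirantization): /b/ is a stop between vowels /u/ and /i/, so it spirantizes to the fricative [v]. /t/ is a stop between vowels /i/ and /e/, so it spirantizes to the fricative [s]. /pexavfeubites/ → pexavfeuvises.
Rule 3 (regressive voicing assimilation): /v/ precedes the voiceless obstruent /f/, so it devoices to [f] by assimilation. /pexavfeuvises/ → pexaffeuvises.
Rule 4 (final e-epenthesis): the form ends in the consonant /s/, so [e] is inserted word-finally. /pexaffeuvises/ → pexaffeuvisese.

pexaffeuvisese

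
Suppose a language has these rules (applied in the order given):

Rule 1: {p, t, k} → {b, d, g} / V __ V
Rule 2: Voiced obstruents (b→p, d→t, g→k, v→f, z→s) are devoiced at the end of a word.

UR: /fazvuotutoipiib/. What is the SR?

fazvuodudoibiip

Rule 1 (intervocalic voicing): /t/ is a voiceless stop between vowels /o/ and /u/, so it voices to [d]. /t/ is a voiceless stop between vowels /u/ and /o/, so it voices to [d]. /p/ is a voiceless stop between vowels /i/ and /i/, so it voices to [b]. /fazvuotutoipiib/ → fazvuodudoibiib.
Rule 2 (final devoicing): /b/ is a voiced obstruent in word-final position, so it devoices to [p]. /fazvuodudoibiib/ → fazvuodudoibiip.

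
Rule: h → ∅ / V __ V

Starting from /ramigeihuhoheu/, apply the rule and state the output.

/h/ occurs between vowels /i/ and /u/, so it deletes.
/h/ occurs between vowels /u/ and /o/, so it deletes.
/h/ occurs between vowels /o/ and /e/, so it deletes.
Surface form: [ramigeiuoeu].

ramigeiuoeu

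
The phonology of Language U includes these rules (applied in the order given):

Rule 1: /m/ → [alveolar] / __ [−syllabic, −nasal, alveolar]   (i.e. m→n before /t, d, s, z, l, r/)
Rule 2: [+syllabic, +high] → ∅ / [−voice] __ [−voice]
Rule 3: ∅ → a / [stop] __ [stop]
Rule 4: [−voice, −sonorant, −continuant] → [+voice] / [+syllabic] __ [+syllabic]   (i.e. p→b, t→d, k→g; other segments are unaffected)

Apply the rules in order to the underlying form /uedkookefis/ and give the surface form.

Rule 1 (nasal place assimilation): no segment meets the environment; /uedkookefis/ is unchanged.
Rule 2 (high vowel syncope): /i/ is a high vowel flanked by voiceless consonants /f/ and /s/, so it deletes. /uedkookefis/ → uedkookefs.
Rule 3 (stop-cluster a-epenthesis): /d/ and /k/ form a stop–stop cluster, so [a] is inserted between them. /uedkookefs/ → uedakookefs.
Rule 4 (intervocalic voicing): /k/ is a voiceless stop between vowels /a/ and /o/, so it voices to [g]. /k/ is a voiceless stop between vowels /o/ and /e/, so it voices to [g]. /uedakookefs/ → uedagoogefs.

uedagoogefs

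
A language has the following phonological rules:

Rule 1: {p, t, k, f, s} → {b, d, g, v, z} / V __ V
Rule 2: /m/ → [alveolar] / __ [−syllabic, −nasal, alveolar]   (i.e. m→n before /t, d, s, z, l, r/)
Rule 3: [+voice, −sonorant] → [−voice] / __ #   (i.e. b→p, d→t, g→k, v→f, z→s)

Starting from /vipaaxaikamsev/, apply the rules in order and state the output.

vibaaxaigansef

Rule 1 (intervocalic voicing): /p/ is a voiceless obstruent between vowels /i/ and /a/, so it voices to [b]. /k/ is a voiceless obstruent between vowels /i/ and /a/, so it voices to [g]. /vipaaxaikamsev/ → vibaaxaigamsev.
Rule 2 (nasal place assimilation): /m/ precedes the alveolar consonant /s/, so it assimilates in place to [n]. /vibaaxaigamsev/ → vibaaxaigansev.
Rule 3 (final devoicing): /v/ is a voiced obstruent in word-final position, so it devoices to [f]. /vibaaxaigansev/ → vibaaxaigansef.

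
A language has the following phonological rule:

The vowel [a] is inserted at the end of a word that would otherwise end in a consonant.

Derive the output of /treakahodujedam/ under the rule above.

the form ends in the consonant /m/, so [a] is inserted word-finally.
Surface form: [treakahodujedama].

treakahodujedama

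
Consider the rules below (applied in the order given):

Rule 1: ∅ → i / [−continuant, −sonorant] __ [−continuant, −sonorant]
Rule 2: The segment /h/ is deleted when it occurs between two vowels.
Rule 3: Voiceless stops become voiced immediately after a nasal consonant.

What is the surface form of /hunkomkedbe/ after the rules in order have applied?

Rule 1 (stop-cluster i-epenthesis): /d/ and /b/ form a stop–stop cluster, so [i] is inserted between them. /hunkomkedbe/ → hunkomkedibe.
Rule 2 (intervocalic h-deletion): no segment meets the environment; /hunkomkedibe/ is unchanged.
Rule 3 (post-nasal voicing): /k/ is a voiceless stop immediately after the nasal /n/, so it voices to [g]. /k/ is a voiceless stop immediately after the nasal /m/, so it voices to [g]. /hunkomkedibe/ → hungomgedibe.

hungomgedibe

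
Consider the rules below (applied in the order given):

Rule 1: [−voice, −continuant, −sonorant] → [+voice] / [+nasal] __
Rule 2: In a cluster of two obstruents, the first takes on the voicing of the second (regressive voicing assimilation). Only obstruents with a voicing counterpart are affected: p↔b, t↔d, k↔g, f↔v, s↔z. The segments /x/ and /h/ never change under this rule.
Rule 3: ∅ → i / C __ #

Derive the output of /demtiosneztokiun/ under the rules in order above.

demdiosnestokiuni

Rule 1 (post-nasal voicing): /t/ is a voiceless stop immediately after the nasal /m/, so it voices to [d]. /demtiosneztokiun/ → demdiosneztokiun.
Rule 2 (regressive voicing assimilation): /z/ precedes the voiceless obstruent /t/, so it devoices to [s] by assimilation. /demdiosneztokiun/ → demdiosnestokiun.
Rule 3 (final i-epenthesis): the form ends in the consonant /n/, so [i] is inserted word-finally. /demdiosnestokiun/ → demdiosnestokiuni.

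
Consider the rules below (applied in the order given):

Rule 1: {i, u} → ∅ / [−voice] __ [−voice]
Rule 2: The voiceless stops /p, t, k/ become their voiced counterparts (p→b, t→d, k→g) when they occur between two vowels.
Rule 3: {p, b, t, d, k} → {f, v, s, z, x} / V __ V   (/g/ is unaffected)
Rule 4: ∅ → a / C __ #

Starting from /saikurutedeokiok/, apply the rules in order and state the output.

Rule 1 (high vowel syncope): no segment meets the environment; /saikurutedeokiok/ is unchanged.
Rule 2 (intervocalic voicing): /k/ is a voiceless stop between vowels /i/ and /u/, so it voices to [g]. /t/ is a voiceless stop between vowels /u/ and /e/, so it voices to [d]. /k/ is a voiceless stop between vowels /o/ and /i/, so it voices to [g]. /saikurutedeokiok/ → saigurudedeogiok.
Rule 3 (intervocalic spirantization): /d/ is a stop between vowels /u/ and /e/, so it spirantizes to the fricative [z]. /d/ is a stop between vowels /e/ and /e/, so it spirantizes to the fricative [z]. /saigurudedeogiok/ → saiguruzezeogiok.
Rule 4 (final a-epenthesis): the form ends in the consonant /k/, so [a] is inserted word-finally. /saiguruzezeogiok/ → saiguruzezeogioka.

saiguruzezeogioka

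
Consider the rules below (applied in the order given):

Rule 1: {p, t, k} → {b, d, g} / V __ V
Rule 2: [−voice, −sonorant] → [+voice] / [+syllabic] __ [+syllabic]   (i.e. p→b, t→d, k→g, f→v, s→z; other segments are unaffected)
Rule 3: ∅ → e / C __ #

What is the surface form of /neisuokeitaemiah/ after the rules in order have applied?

neizuogeidaemiahe

Rule 1 (intervocalic voicing): /k/ is a voiceless stop between vowels /o/ and /e/, so it voices to [g]. /t/ is a voiceless stop between vowels /i/ and /a/, so it voices to [d]. /neisuokeitaemiah/ → neisuogeidaemiah.
Rule 2 (intervocalic voicing): /s/ is a voiceless obstruent between vowels /i/ and /u/, so it voices to [z]. /neisuogeidaemiah/ → neizuogeidaemiah.
Rule 3 (final e-epenthesis): the form ends in the consonant /h/, so [e] is inserted word-finally. /neizuogeidaemiah/ → neizuogeidaemiahe.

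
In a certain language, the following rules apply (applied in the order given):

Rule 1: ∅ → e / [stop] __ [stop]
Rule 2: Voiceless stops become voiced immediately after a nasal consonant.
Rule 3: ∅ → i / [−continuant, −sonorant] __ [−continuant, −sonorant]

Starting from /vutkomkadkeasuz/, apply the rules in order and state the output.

vutekomgadekeasuz

Rule 1 (stop-cluster e-epenthesis): /t/ and /k/ form a stop–stop cluster, so [e] is inserted between them. /d/ and /k/ form a stop–stop cluster, so [e] is inserted between them. /vutkomkadkeasuz/ → vutekomkadekeasuz.
Rule 2 (post-nasal voicing): /k/ is a voiceless stop immediately after the nasal /m/, so it voices to [g]. /vutekomkadekeasuz/ → vutekomgadekeasuz.
Rule 3 (stop-cluster i-epenthesis): no segment meets the environment; /vutekomgadekeasuz/ is unchanged.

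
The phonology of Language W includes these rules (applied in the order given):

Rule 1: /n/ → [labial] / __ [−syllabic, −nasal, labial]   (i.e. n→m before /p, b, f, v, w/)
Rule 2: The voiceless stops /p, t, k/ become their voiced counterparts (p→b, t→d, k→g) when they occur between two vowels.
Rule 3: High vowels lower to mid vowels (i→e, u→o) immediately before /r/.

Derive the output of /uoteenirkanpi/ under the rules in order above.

uodeenerkampi

Rule 1 (nasal place assimilation): /n/ precedes the labial consonant /p/, so it assimilates in place to [m]. /uoteenirkanpi/ → uoteenirkampi.
Rule 2 (intervocalic voicing): /t/ is a voiceless stop between vowels /o/ and /e/, so it voices to [d]. /uoteenirkampi/ → uodeenirkampi.
Rule 3 (pre-rhotic lowering): /i/ is a high vowel immediately before /r/, so it lowers to [e]. /uodeenirkampi/ → uodeenerkampi.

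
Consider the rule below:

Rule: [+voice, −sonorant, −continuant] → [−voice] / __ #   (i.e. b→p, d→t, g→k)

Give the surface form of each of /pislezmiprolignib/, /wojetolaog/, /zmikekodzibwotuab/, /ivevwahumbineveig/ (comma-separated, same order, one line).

pislezmiprolignip, wojetolaok, zmikekodzibwotuap, ivevwahumbineveik

/pislezmiprolignib/: /b/ is a voiced stop in word-final position, so it devoices to [p]. → [pislezmiprolignip].
/wojetolaog/: /g/ is a voiced stop in word-final position, so it devoices to [k]. → [wojetolaok].
/zmikekodzibwotuab/: /b/ is a voiced stop in word-final position, so it devoices to [p]. → [zmikekodzibwotuap].
/ivevwahumbineveig/: /g/ is a voiced stop in word-final position, so it devoices to [k]. → [ivevwahumbineveik].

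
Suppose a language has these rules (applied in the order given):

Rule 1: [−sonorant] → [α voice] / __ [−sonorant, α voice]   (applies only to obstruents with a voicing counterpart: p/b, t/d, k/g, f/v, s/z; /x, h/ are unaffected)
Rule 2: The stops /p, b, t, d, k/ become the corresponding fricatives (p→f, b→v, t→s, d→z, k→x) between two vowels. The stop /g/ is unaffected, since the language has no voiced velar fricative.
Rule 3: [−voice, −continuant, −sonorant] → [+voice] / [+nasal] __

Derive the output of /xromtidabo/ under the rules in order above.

Rule 1 (regressive voicing assimilation): no segment meets the environment; /xromtidabo/ is unchanged.
Rule 2 (intervocalic spirantization): /d/ is a stop between vowels /i/ and /a/, so it spirantizes to the fricative [z]. /b/ is a stop between vowels /a/ and /o/, so it spirantizes to the fricative [v]. /xromtidabo/ → xromtizavo.
Rule 3 (post-nasal voicing): /t/ is a voiceless stop immediately after the nasal /m/, so it voices to [d]. /xromtizavo/ → xromdizavo.

xromdizavo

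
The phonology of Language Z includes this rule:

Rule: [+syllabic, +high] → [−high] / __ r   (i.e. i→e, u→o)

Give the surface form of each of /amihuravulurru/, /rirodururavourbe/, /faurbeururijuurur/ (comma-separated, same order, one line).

amihoravulorru, rerodororavoorbe, faorbeororijuoror

/amihuravulurru/: /u/ is a high vowel immediately before /r/, so it lowers to [o]. /u/ is a high vowel immediately before /r/, so it lowers to [o]. → [amihoravulorru].
/rirodururavourbe/: /i/ is a high vowel immediately before /r/, so it lowers to [e]. /u/ is a high vowel immediately before /r/, so it lowers to [o]. /u/ is a high vowel immediately before /r/, so it lowers to [o]. /u/ is a high vowel immediately before /r/, so it lowers to [o]. → [rerodororavoorbe].
/faurbeururijuurur/: /u/ is a high vowel immediately before /r/, so it lowers to [o]. /u/ is a high vowel immediately before /r/, so it lowers to [o]. /u/ is a high vowel immediately before /r/, so it lowers to [o]. /u/ is a high vowel immediately before /r/, so it lowers to [o]. /u/ is a high vowel immediately before /r/, so it lowers to [o]. → [faorbeororijuoror].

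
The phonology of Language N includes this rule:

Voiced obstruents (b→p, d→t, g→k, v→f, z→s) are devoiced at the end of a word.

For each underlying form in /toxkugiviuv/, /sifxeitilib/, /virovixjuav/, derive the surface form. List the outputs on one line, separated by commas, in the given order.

toxkugiviuf, sifxeitilip, virovixjuaf

/toxkugiviuv/: /v/ is a voiced obstruent in word-final position, so it devoices to [f]. → [toxkugiviuf].
/sifxeitilib/: /b/ is a voiced obstruent in word-final position, so it devoices to [p]. → [sifxeitilip].
/virovixjuav/: /v/ is a voiced obstruent in word-final position, so it devoices to [f]. → [virovixjuaf].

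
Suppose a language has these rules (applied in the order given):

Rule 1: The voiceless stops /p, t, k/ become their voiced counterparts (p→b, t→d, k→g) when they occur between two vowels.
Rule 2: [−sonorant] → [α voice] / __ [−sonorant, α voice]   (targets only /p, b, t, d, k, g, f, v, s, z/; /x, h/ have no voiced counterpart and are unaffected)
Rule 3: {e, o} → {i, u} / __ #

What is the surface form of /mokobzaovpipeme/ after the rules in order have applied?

Rule 1 (intervocalic voicing): /k/ is a voiceless stop between vowels /o/ and /o/, so it voices to [g]. /p/ is a voiceless stop between vowels /i/ and /e/, so it voices to [b]. /mokobzaovpipeme/ → mogobzaovpibeme.
Rule 2 (regressive voicing assimilation): /v/ precedes the voiceless obstruent /p/, so it devoices to [f] by assimilation. /mogobzaovpibeme/ → mogobzaofpibeme.
Rule 3 (final vowel raising): /e/ is a mid vowel in word-final position, so it raises to [i]. /mogobzaofpibeme/ → mogobzaofpibemi.

mogobzaofpibemi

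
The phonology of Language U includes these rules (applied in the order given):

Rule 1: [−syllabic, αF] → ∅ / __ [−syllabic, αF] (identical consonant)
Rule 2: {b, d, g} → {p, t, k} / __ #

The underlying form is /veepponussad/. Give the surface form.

Rule 1 (degemination): /pp/ is a geminate; the first /p/ deletes. /ss/ is a geminate; the first /s/ deletes. /veepponussad/ → veeponusad.
Rule 2 (final devoicing): /d/ is a voiced stop in word-final position, so it devoices to [t]. /veeponusad/ → veeponusat.

veeponusat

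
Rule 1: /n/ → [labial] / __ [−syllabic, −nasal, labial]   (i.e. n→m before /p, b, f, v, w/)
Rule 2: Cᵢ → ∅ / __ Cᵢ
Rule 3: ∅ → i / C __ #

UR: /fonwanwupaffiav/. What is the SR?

fomwamwupafiavi

Rule 1 (nasal place assimilation): /n/ precedes the labial consonant /w/, so it assimilates in place to [m]. /n/ precedes the labial consonant /w/, so it assimilates in place to [m]. /fonwanwupaffiav/ → fomwamwupaffiav.
Rule 2 (degemination): /ff/ is a geminate; the first /f/ deletes. /fomwamwupaffiav/ → fomwamwupafiav.
Rule 3 (final i-epenthesis): the form ends in the consonant /v/, so [i] is inserted word-finally. /fomwamwupafiav/ → fomwamwupafiavi.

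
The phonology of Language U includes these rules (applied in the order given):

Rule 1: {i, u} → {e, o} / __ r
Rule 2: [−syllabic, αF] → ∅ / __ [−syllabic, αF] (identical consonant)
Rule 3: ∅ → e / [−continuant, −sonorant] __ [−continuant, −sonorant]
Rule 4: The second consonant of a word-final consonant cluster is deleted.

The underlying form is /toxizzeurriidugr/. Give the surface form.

Rule 1 (pre-rhotic lowering): /u/ is a high vowel immediately before /r/, so it lowers to [o]. /toxizzeurriidugr/ → toxizzeorriidugr.
Rule 2 (degemination): /zz/ is a geminate; the first /z/ deletes. /rr/ is a geminate; the first /r/ deletes. /toxizzeorriidugr/ → toxizeoriidugr.
Rule 3 (stop-cluster e-epenthesis): no segment meets the environment; /toxizeoriidugr/ is unchanged.
Rule 4 (final cluster simplification): /r/ is the second consonant of a word-final cluster /gr/, so it deletes. /toxizeoriidugr/ → toxizeoriidug.

toxizeoriidug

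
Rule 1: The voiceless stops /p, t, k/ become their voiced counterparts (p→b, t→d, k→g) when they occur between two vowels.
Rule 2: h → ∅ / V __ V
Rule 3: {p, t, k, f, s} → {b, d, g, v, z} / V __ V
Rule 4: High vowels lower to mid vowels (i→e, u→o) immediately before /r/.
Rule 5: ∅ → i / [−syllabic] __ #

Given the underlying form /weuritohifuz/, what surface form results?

weoridoivuzi

Rule 1 (intervocalic voicing): /t/ is a voiceless stop between vowels /i/ and /o/, so it voices to [d]. /weuritohifuz/ → weuridohifuz.
Rule 2 (intervocalic h-deletion): /h/ occurs between vowels /o/ and /i/, so it deletes. /weuridohifuz/ → weuridoifuz.
Rule 3 (intervocalic voicing): /f/ is a voiceless obstruent between vowels /i/ and /u/, so it voices to [v]. /weuridoifuz/ → weuridoivuz.
Rule 4 (pre-rhotic lowering): /u/ is a high vowel immediately before /r/, so it lowers to [o]. /weuridoivuz/ → weoridoivuz.
Rule 5 (final i-epenthesis): the form ends in the consonant /z/, so [i] is inserted word-finally. /weoridoivuz/ → weoridoivuzi.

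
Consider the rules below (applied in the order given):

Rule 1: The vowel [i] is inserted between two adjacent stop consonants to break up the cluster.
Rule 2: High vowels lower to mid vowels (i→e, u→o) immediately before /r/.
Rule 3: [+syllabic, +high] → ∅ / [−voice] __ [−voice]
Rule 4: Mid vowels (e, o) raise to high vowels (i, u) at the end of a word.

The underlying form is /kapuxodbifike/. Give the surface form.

Rule 1 (stop-cluster i-epenthesis): /d/ and /b/ form a stop–stop cluster, so [i] is inserted between them. /kapuxodbifike/ → kapuxodibifike.
Rule 2 (pre-rhotic lowering): no segment meets the environment; /kapuxodibifike/ is unchanged.
Rule 3 (high vowel syncope): /u/ is a high vowel flanked by voiceless consonants /p/ and /x/, so it deletes. /i/ is a high vowel flanked by voiceless consonants /f/ and /k/, so it deletes. /kapuxodibifike/ → kapxodibifke.
Rule 4 (final vowel raising): /e/ is a mid vowel in word-final position, so it raises to [i]. /kapxodibifke/ → kapxodibifki.

kapxodibifki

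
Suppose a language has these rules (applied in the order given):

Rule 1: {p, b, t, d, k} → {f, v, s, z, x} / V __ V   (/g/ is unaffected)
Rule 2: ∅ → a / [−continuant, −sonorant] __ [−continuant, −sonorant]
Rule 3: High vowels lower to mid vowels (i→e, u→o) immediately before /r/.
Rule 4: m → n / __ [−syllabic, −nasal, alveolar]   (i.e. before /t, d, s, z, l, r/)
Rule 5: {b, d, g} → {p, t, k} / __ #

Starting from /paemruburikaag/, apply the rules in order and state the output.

paenruvorixaak

Rule 1 (intervocalic spirantization): /b/ is a stop between vowels /u/ and /u/, so it spirantizes to the fricative [v]. /k/ is a stop between vowels /i/ and /a/, so it spirantizes to the fricative [x]. /paemruburikaag/ → paemruvurixaag.
Rule 2 (stop-cluster a-epenthesis): no segment meets the environment; /paemruvurixaag/ is unchanged.
Rule 3 (pre-rhotic lowering): /u/ is a high vowel immediately before /r/, so it lowers to [o]. /paemruvurixaag/ → paemruvorixaag.
Rule 4 (nasal place assimilation): /m/ precedes the alveolar consonant /r/, so it assimilates in place to [n]. /paemruvorixaag/ → paenruvorixaag.
Rule 5 (final devoicing): /g/ is a voiced stop in word-final position, so it devoices to [k]. /paenruvorixaag/ → paenruvorixaak.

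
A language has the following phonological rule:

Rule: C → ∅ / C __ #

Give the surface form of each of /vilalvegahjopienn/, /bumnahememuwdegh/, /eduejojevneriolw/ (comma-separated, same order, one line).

/vilalvegahjopienn/: /n/ is the second consonant of a word-final cluster /nn/, so it deletes. → [vilalvegahjopien].
/bumnahememuwdegh/: /h/ is the second consonant of a word-final cluster /gh/, so it deletes. → [bumnahememuwdeg].
/eduejojevneriolw/: /w/ is the second consonant of a word-final cluster /lw/, so it deletes. → [eduejojevneriol].

vilalvegahjopien, bumnahememuwdeg, eduejojevneriol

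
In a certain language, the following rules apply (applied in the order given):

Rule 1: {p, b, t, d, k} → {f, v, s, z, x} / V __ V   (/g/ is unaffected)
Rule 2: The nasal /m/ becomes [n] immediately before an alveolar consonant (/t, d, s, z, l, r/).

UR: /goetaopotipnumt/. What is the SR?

goesaofosipnunt

Rule 1 (intervocalic spirantization): /t/ is a stop between vowels /e/ and /a/, so it spirantizes to the fricative [s]. /p/ is a stop between vowels /o/ and /o/, so it spirantizes to the fricative [f]. /t/ is a stop between vowels /o/ and /i/, so it spirantizes to the fricative [s]. /goetaopotipnumt/ → goesaofosipnumt.
Rule 2 (nasal place assimilation): /m/ precedes the alveolar consonant /t/, so it assimilates in place to [n]. /goesaofosipnumt/ → goesaofosipnunt.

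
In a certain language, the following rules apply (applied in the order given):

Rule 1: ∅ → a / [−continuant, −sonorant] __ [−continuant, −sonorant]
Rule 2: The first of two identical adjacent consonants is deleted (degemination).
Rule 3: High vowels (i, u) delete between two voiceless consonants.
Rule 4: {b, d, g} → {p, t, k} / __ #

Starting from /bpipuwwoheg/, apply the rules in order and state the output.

bappuwohek

Rule 1 (stop-cluster a-epenthesis): /b/ and /p/ form a stop–stop cluster, so [a] is inserted between them. /bpipuwwoheg/ → bapipuwwoheg.
Rule 2 (degemination): /ww/ is a geminate; the first /w/ deletes. /bapipuwwoheg/ → bapipuwoheg.
Rule 3 (high vowel syncope): /i/ is a high vowel flanked by voiceless consonants /p/ and /p/, so it deletes. /bapipuwoheg/ → bappuwoheg.
Rule 4 (final devoicing): /g/ is a voiced stop in word-final position, so it devoices to [k]. /bappuwoheg/ → bappuwohek.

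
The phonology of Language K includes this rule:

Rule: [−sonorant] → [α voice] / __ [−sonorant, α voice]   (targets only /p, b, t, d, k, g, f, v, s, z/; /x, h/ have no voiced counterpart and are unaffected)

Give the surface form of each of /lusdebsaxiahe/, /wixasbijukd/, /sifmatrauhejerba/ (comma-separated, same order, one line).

/lusdebsaxiahe/: /s/ precedes the voiced obstruent /d/, so it voices to [z] by assimilation. /b/ precedes the voiceless obstruent /s/, so it devoices to [p] by assimilation. → [luzdepsaxiahe].
/wixasbijukd/: /s/ precedes the voiced obstruent /b/, so it voices to [z] by assimilation. /k/ precedes the voiced obstruent /d/, so it voices to [g] by assimilation. → [wixazbijugd].
/sifmatrauhejerba/: the rule's environment is not met; surfaces unchanged as [sifmatrauhejerba].

luzdepsaxiahe, wixazbijugd, sifmatrauhejerba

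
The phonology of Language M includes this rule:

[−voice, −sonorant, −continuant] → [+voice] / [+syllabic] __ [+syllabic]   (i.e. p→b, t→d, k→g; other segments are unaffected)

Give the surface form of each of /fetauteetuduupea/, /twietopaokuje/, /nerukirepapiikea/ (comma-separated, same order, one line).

/fetauteetuduupea/: /t/ is a voiceless stop between vowels /e/ and /a/, so it voices to [d]. /t/ is a voiceless stop between vowels /u/ and /e/, so it voices to [d]. /t/ is a voiceless stop between vowels /e/ and /u/, so it voices to [d]. /p/ is a voiceless stop between vowels /u/ and /e/, so it voices to [b]. → [fedaudeeduduubea].
/twietopaokuje/: /t/ is a voiceless stop between vowels /e/ and /o/, so it voices to [d]. /p/ is a voiceless stop between vowels /o/ and /a/, so it voices to [b]. /k/ is a voiceless stop between vowels /o/ and /u/, so it voices to [g]. → [twiedobaoguje].
/nerukirepapiikea/: /k/ is a voiceless stop between vowels /u/ and /i/, so it voices to [g]. /p/ is a voiceless stop between vowels /e/ and /a/, so it voices to [b]. /p/ is a voiceless stop between vowels /a/ and /i/, so it voices to [b]. /k/ is a voiceless stop between vowels /i/ and /e/, so it voices to [g]. → [nerugirebabiigea].

fedaudeeduduubea, twiedobaoguje, nerugirebabiigea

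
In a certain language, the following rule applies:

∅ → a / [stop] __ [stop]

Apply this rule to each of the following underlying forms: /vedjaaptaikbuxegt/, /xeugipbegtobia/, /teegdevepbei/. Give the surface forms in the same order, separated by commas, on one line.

/vedjaaptaikbuxegt/: /p/ and /t/ form a stop–stop cluster, so [a] is inserted between them. /k/ and /b/ form a stop–stop cluster, so [a] is inserted between them. /g/ and /t/ form a stop–stop cluster, so [a] is inserted between them. → [vedjaapataikabuxegat].
/xeugipbegtobia/: /p/ and /b/ form a stop–stop cluster, so [a] is inserted between them. /g/ and /t/ form a stop–stop cluster, so [a] is inserted between them. → [xeugipabegatobia].
/teegdevepbei/: /g/ and /d/ form a stop–stop cluster, so [a] is inserted between them. /p/ and /b/ form a stop–stop cluster, so [a] is inserted between them. → [teegadevepabei].

vedjaapataikabuxegat, xeugipabegatobia, teegadevepabei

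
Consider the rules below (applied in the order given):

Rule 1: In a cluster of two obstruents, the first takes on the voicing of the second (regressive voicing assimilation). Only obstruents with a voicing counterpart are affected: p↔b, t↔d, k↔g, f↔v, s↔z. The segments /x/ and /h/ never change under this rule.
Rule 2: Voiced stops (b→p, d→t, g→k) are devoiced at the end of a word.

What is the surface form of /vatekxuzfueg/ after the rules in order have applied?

vatekxusfuek

Rule 1 (regressive voicing assimilation): /z/ precedes the voiceless obstruent /f/, so it devoices to [s] by assimilation. /vatekxuzfueg/ → vatekxusfueg.
Rule 2 (final devoicing): /g/ is a voiced stop in word-final position, so it devoices to [k]. /vatekxusfueg/ → vatekxusfuek.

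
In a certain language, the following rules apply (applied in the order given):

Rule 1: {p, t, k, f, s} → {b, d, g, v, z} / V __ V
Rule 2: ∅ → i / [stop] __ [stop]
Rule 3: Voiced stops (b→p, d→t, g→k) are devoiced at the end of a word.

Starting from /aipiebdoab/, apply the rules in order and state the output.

Rule 1 (intervocalic voicing): /p/ is a voiceless obstruent between vowels /i/ and /i/, so it voices to [b]. /aipiebdoab/ → aibiebdoab.
Rule 2 (stop-cluster i-epenthesis): /b/ and /d/ form a stop–stop cluster, so [i] is inserted between them. /aibiebdoab/ → aibiebidoab.
Rule 3 (final devoicing): /b/ is a voiced stop in word-final position, so it devoices to [p]. /aibiebidoab/ → aibiebidoap.

aibiebidoap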